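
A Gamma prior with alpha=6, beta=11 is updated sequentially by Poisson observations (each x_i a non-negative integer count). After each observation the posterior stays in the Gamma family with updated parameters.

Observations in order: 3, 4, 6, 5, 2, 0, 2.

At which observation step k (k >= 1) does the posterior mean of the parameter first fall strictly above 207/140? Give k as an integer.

k = 4

obs 1: x=3 → posterior Gamma(9, 12)
obs 2: x=4 → posterior Gamma(13, 13)
obs 3: x=6 → posterior Gamma(19, 14)
obs 4: x=5 → posterior Gamma(24, 15)
obs 5: x=2 → posterior Gamma(26, 16)
obs 6: x=0 → posterior Gamma(26, 17)
obs 7: x=2 → posterior Gamma(28, 18)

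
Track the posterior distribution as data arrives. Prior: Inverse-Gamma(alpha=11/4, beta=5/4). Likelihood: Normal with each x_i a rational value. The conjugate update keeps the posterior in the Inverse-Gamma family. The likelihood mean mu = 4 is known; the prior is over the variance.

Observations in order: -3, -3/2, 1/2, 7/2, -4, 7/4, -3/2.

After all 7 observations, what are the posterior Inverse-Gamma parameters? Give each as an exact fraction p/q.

alpha=25/4, beta=3097/32

obs 1: x=-3 → posterior Inverse-Gamma(13/4, 103/4)
obs 2: x=-3/2 → posterior Inverse-Gamma(15/4, 327/8)
obs 3: x=1/2 → posterior Inverse-Gamma(17/4, 47)
obs 4: x=7/2 → posterior Inverse-Gamma(19/4, 377/8)
obs 5: x=-4 → posterior Inverse-Gamma(21/4, 633/8)
obs 6: x=7/4 → posterior Inverse-Gamma(23/4, 2613/32)
obs 7: x=-3/2 → posterior Inverse-Gamma(25/4, 3097/32)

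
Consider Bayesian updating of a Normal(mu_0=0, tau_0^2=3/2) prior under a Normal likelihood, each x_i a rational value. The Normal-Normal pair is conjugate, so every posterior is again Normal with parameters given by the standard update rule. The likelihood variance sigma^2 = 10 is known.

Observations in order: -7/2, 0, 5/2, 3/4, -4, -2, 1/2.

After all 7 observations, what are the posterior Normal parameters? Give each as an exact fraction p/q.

mu_0=-69/164, tau_0^2=30/41

obs 1: x=-7/2 → posterior Normal(-21/46, 30/23)
obs 2: x=0 → posterior Normal(-21/52, 15/13)
obs 3: x=5/2 → posterior Normal(-3/29, 30/29)
obs 4: x=3/4 → posterior Normal(-3/128, 15/16)
obs 5: x=-4 → posterior Normal(-51/140, 6/7)
obs 6: x=-2 → posterior Normal(-75/152, 15/19)
obs 7: x=1/2 → posterior Normal(-69/164, 30/41)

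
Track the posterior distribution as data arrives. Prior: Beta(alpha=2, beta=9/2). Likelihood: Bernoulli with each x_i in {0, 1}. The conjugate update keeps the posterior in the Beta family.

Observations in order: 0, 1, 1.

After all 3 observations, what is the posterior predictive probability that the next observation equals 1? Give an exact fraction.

obs 1: x=0 → posterior Beta(2, 11/2)
obs 2: x=1 → posterior Beta(3, 11/2)
obs 3: x=1 → posterior Beta(4, 11/2)

8/19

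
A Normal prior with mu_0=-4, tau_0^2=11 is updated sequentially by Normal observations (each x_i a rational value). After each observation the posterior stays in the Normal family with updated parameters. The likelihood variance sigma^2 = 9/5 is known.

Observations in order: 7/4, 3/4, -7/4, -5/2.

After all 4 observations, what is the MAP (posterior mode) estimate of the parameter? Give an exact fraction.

-529/916

obs 1: x=7/4 → posterior Normal(241/256, 99/64)
obs 2: x=3/4 → posterior Normal(29/34, 99/119)
obs 3: x=-7/4 → posterior Normal(7/232, 33/58)
obs 4: x=-5/2 → posterior Normal(-529/916, 99/229)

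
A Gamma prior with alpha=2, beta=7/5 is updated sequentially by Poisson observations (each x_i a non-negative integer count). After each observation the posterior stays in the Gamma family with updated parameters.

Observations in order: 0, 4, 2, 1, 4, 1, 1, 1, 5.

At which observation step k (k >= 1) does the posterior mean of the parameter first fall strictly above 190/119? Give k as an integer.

obs 1: x=0 → posterior Gamma(2, 12/5)
obs 2: x=4 → posterior Gamma(6, 17/5)
obs 3: x=2 → posterior Gamma(8, 22/5)
obs 4: x=1 → posterior Gamma(9, 27/5)
obs 5: x=4 → posterior Gamma(13, 32/5)
obs 6: x=1 → posterior Gamma(14, 37/5)
obs 7: x=1 → posterior Gamma(15, 42/5)
obs 8: x=1 → posterior Gamma(16, 47/5)
obs 9: x=5 → posterior Gamma(21, 52/5)

k = 2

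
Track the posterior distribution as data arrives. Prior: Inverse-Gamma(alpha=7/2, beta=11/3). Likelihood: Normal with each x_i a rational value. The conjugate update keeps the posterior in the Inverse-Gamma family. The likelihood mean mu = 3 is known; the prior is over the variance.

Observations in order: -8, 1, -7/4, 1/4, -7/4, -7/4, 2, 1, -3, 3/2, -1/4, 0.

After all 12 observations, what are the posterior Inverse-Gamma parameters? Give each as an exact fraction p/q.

obs 1: x=-8 → posterior Inverse-Gamma(4, 385/6)
obs 2: x=1 → posterior Inverse-Gamma(9/2, 397/6)
obs 3: x=-7/4 → posterior Inverse-Gamma(5, 7435/96)
obs 4: x=1/4 → posterior Inverse-Gamma(11/2, 3899/48)
obs 5: x=-7/4 → posterior Inverse-Gamma(6, 8881/96)
obs 6: x=-7/4 → posterior Inverse-Gamma(13/2, 2491/24)
obs 7: x=2 → posterior Inverse-Gamma(7, 2503/24)
obs 8: x=1 → posterior Inverse-Gamma(15/2, 2551/24)
obs 9: x=-3 → posterior Inverse-Gamma(8, 2983/24)
obs 10: x=3/2 → posterior Inverse-Gamma(17/2, 1505/12)
obs 11: x=-1/4 → posterior Inverse-Gamma(9, 12547/96)
obs 12: x=0 → posterior Inverse-Gamma(19/2, 12979/96)

alpha=19/2, beta=12979/96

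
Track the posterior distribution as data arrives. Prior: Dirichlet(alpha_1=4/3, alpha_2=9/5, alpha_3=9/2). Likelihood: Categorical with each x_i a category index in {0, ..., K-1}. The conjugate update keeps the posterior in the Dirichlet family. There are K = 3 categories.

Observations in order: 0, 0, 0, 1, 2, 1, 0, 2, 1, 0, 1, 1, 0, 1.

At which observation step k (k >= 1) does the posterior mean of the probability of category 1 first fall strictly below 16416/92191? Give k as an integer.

obs 1: x=0 → posterior Dirichlet(7/3, 9/5, 9/2)
obs 2: x=0 → posterior Dirichlet(10/3, 9/5, 9/2)
obs 3: x=0 → posterior Dirichlet(13/3, 9/5, 9/2)
obs 4: x=1 → posterior Dirichlet(13/3, 14/5, 9/2)
obs 5: x=2 → posterior Dirichlet(13/3, 14/5, 11/2)
obs 6: x=1 → posterior Dirichlet(13/3, 19/5, 11/2)
obs 7: x=0 → posterior Dirichlet(16/3, 19/5, 11/2)
obs 8: x=2 → posterior Dirichlet(16/3, 19/5, 13/2)
obs 9: x=1 → posterior Dirichlet(16/3, 24/5, 13/2)
obs 10: x=0 → posterior Dirichlet(19/3, 24/5, 13/2)
obs 11: x=1 → posterior Dirichlet(19/3, 29/5, 13/2)
obs 12: x=1 → posterior Dirichlet(19/3, 34/5, 13/2)
obs 13: x=0 → posterior Dirichlet(22/3, 34/5, 13/2)
obs 14: x=1 → posterior Dirichlet(22/3, 39/5, 13/2)

k = 3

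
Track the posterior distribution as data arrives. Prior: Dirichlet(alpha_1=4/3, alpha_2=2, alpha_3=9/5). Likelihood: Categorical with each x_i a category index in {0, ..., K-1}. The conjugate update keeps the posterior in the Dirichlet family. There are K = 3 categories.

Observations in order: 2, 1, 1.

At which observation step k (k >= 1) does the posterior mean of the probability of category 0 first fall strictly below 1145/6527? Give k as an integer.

obs 1: x=2 → posterior Dirichlet(4/3, 2, 14/5)
obs 2: x=1 → posterior Dirichlet(4/3, 3, 14/5)
obs 3: x=1 → posterior Dirichlet(4/3, 4, 14/5)

k = 3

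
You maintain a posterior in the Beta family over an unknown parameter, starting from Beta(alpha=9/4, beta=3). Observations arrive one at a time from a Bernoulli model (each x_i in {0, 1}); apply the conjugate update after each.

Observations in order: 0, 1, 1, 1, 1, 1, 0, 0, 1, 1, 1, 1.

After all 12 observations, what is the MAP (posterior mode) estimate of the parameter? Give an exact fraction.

41/61

obs 1: x=0 → posterior Beta(9/4, 4)
obs 2: x=1 → posterior Beta(13/4, 4)
obs 3: x=1 → posterior Beta(17/4, 4)
obs 4: x=1 → posterior Beta(21/4, 4)
obs 5: x=1 → posterior Beta(25/4, 4)
obs 6: x=1 → posterior Beta(29/4, 4)
obs 7: x=0 → posterior Beta(29/4, 5)
obs 8: x=0 → posterior Beta(29/4, 6)
obs 9: x=1 → posterior Beta(33/4, 6)
obs 10: x=1 → posterior Beta(37/4, 6)
obs 11: x=1 → posterior Beta(41/4, 6)
obs 12: x=1 → posterior Beta(45/4, 6)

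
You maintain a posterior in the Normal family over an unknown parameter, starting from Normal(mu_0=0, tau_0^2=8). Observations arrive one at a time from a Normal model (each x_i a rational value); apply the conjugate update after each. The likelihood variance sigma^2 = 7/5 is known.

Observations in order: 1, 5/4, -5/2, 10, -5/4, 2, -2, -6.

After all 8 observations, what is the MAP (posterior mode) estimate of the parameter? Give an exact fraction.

obs 1: x=1 → posterior Normal(40/47, 56/47)
obs 2: x=5/4 → posterior Normal(30/29, 56/87)
obs 3: x=-5/2 → posterior Normal(-10/127, 56/127)
obs 4: x=10 → posterior Normal(390/167, 56/167)
obs 5: x=-5/4 → posterior Normal(340/207, 56/207)
obs 6: x=2 → posterior Normal(420/247, 56/247)
obs 7: x=-2 → posterior Normal(340/287, 8/41)
obs 8: x=-6 → posterior Normal(100/327, 56/327)

100/327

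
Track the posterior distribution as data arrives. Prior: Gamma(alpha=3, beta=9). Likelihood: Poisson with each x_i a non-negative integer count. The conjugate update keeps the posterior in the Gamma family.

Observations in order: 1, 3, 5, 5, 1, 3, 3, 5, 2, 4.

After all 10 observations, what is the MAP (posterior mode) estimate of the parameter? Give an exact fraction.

34/19

obs 1: x=1 → posterior Gamma(4, 10)
obs 2: x=3 → posterior Gamma(7, 11)
obs 3: x=5 → posterior Gamma(12, 12)
obs 4: x=5 → posterior Gamma(17, 13)
obs 5: x=1 → posterior Gamma(18, 14)
obs 6: x=3 → posterior Gamma(21, 15)
obs 7: x=3 → posterior Gamma(24, 16)
obs 8: x=5 → posterior Gamma(29, 17)
obs 9: x=2 → posterior Gamma(31, 18)
obs 10: x=4 → posterior Gamma(35, 19)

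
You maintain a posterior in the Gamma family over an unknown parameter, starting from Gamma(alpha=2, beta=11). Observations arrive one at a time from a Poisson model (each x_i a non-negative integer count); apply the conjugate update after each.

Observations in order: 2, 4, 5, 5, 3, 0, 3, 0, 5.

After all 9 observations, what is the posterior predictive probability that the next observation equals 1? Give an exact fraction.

obs 1: x=2 → posterior Gamma(4, 12)
obs 2: x=4 → posterior Gamma(8, 13)
obs 3: x=5 → posterior Gamma(13, 14)
obs 4: x=5 → posterior Gamma(18, 15)
obs 5: x=3 → posterior Gamma(21, 16)
obs 6: x=0 → posterior Gamma(21, 17)
obs 7: x=3 → posterior Gamma(24, 18)
obs 8: x=0 → posterior Gamma(24, 19)
obs 9: x=5 → posterior Gamma(29, 20)

1556925644800000000000000000000000000000/4640650289117164100520051333566036654601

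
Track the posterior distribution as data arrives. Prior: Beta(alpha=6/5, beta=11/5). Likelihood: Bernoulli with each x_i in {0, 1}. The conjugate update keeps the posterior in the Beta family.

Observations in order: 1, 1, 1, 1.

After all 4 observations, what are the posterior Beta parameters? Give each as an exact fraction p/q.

alpha=26/5, beta=11/5

obs 1: x=1 → posterior Beta(11/5, 11/5)
obs 2: x=1 → posterior Beta(16/5, 11/5)
obs 3: x=1 → posterior Beta(21/5, 11/5)
obs 4: x=1 → posterior Beta(26/5, 11/5)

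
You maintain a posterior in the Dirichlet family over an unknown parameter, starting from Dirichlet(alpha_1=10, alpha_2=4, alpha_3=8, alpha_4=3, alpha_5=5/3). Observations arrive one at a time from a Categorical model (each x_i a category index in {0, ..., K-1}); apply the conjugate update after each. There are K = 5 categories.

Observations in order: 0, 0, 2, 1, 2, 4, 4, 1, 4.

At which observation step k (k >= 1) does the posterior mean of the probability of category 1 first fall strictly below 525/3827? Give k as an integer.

k = 3

obs 1: x=0 → posterior Dirichlet(11, 4, 8, 3, 5/3)
obs 2: x=0 → posterior Dirichlet(12, 4, 8, 3, 5/3)
obs 3: x=2 → posterior Dirichlet(12, 4, 9, 3, 5/3)
obs 4: x=1 → posterior Dirichlet(12, 5, 9, 3, 5/3)
obs 5: x=2 → posterior Dirichlet(12, 5, 10, 3, 5/3)
obs 6: x=4 → posterior Dirichlet(12, 5, 10, 3, 8/3)
obs 7: x=4 → posterior Dirichlet(12, 5, 10, 3, 11/3)
obs 8: x=1 → posterior Dirichlet(12, 6, 10, 3, 11/3)
obs 9: x=4 → posterior Dirichlet(12, 6, 10, 3, 14/3)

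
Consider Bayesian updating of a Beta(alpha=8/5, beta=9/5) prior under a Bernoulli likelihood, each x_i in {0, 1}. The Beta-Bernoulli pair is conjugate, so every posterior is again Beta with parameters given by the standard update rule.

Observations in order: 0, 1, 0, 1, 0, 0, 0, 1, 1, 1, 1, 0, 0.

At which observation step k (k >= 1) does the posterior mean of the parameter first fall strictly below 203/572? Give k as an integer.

k = 7

obs 1: x=0 → posterior Beta(8/5, 14/5)
obs 2: x=1 → posterior Beta(13/5, 14/5)
obs 3: x=0 → posterior Beta(13/5, 19/5)
obs 4: x=1 → posterior Beta(18/5, 19/5)
obs 5: x=0 → posterior Beta(18/5, 24/5)
obs 6: x=0 → posterior Beta(18/5, 29/5)
obs 7: x=0 → posterior Beta(18/5, 34/5)
obs 8: x=1 → posterior Beta(23/5, 34/5)
obs 9: x=1 → posterior Beta(28/5, 34/5)
obs 10: x=1 → posterior Beta(33/5, 34/5)
obs 11: x=1 → posterior Beta(38/5, 34/5)
obs 12: x=0 → posterior Beta(38/5, 39/5)
obs 13: x=0 → posterior Beta(38/5, 44/5)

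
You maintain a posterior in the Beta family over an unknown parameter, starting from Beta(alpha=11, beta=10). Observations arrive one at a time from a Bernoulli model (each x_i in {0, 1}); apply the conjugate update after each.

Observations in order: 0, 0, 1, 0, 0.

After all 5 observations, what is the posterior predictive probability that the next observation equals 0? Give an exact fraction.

7/13

obs 1: x=0 → posterior Beta(11, 11)
obs 2: x=0 → posterior Beta(11, 12)
obs 3: x=1 → posterior Beta(12, 12)
obs 4: x=0 → posterior Beta(12, 13)
obs 5: x=0 → posterior Beta(12, 14)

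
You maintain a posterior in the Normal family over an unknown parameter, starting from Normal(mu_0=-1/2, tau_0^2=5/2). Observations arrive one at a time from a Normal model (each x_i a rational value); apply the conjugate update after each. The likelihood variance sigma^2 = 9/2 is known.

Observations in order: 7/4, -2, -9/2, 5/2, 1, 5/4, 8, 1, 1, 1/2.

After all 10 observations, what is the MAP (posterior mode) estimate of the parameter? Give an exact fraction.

obs 1: x=7/4 → posterior Normal(17/56, 45/28)
obs 2: x=-2 → posterior Normal(-23/76, 45/38)
obs 3: x=-9/2 → posterior Normal(-113/96, 15/16)
obs 4: x=5/2 → posterior Normal(-63/116, 45/58)
obs 5: x=1 → posterior Normal(-43/136, 45/68)
obs 6: x=5/4 → posterior Normal(-3/26, 15/26)
obs 7: x=8 → posterior Normal(71/88, 45/88)
obs 8: x=1 → posterior Normal(81/98, 45/98)
obs 9: x=1 → posterior Normal(91/108, 5/12)
obs 10: x=1/2 → posterior Normal(48/59, 45/118)

48/59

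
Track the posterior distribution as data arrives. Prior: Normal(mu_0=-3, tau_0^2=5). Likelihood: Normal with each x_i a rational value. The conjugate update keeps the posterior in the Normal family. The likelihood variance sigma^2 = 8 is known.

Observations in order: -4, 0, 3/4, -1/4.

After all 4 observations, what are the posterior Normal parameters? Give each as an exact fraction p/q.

mu_0=-83/56, tau_0^2=10/7

obs 1: x=-4 → posterior Normal(-44/13, 40/13)
obs 2: x=0 → posterior Normal(-22/9, 20/9)
obs 3: x=3/4 → posterior Normal(-7/4, 40/23)
obs 4: x=-1/4 → posterior Normal(-83/56, 10/7)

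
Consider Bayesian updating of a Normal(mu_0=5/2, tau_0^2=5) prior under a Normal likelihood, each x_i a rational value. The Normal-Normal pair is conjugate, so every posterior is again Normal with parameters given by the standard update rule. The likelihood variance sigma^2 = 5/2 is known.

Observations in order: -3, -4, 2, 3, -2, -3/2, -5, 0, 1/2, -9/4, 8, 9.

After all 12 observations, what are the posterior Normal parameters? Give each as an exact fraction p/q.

obs 1: x=-3 → posterior Normal(-7/6, 5/3)
obs 2: x=-4 → posterior Normal(-23/10, 1)
obs 3: x=2 → posterior Normal(-15/14, 5/7)
obs 4: x=3 → posterior Normal(-1/6, 5/9)
obs 5: x=-2 → posterior Normal(-1/2, 5/11)
obs 6: x=-3/2 → posterior Normal(-17/26, 5/13)
obs 7: x=-5 → posterior Normal(-37/30, 1/3)
obs 8: x=0 → posterior Normal(-37/34, 5/17)
obs 9: x=1/2 → posterior Normal(-35/38, 5/19)
obs 10: x=-9/4 → posterior Normal(-22/21, 5/21)
obs 11: x=8 → posterior Normal(-6/23, 5/23)
obs 12: x=9 → posterior Normal(12/25, 1/5)

mu_0=12/25, tau_0^2=1/5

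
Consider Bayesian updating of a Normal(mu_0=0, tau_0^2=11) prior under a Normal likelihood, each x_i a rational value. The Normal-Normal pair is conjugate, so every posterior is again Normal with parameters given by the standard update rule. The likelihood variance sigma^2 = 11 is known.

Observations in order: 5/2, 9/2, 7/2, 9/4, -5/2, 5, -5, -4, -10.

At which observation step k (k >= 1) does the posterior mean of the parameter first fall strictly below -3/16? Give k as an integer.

k = 9

obs 1: x=5/2 → posterior Normal(5/4, 11/2)
obs 2: x=9/2 → posterior Normal(7/3, 11/3)
obs 3: x=7/2 → posterior Normal(21/8, 11/4)
obs 4: x=9/4 → posterior Normal(51/20, 11/5)
obs 5: x=-5/2 → posterior Normal(41/24, 11/6)
obs 6: x=5 → posterior Normal(61/28, 11/7)
obs 7: x=-5 → posterior Normal(41/32, 11/8)
obs 8: x=-4 → posterior Normal(25/36, 11/9)
obs 9: x=-10 → posterior Normal(-3/8, 11/10)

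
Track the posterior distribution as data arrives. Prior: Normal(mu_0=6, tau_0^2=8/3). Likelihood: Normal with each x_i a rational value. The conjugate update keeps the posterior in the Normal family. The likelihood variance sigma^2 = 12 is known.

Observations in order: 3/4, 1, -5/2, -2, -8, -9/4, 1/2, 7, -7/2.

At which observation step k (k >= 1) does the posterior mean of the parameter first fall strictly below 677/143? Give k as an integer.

obs 1: x=3/4 → posterior Normal(111/22, 24/11)
obs 2: x=1 → posterior Normal(115/26, 24/13)
obs 3: x=-5/2 → posterior Normal(7/2, 8/5)
obs 4: x=-2 → posterior Normal(97/34, 24/17)
obs 5: x=-8 → posterior Normal(65/38, 24/19)
obs 6: x=-9/4 → posterior Normal(4/3, 8/7)
obs 7: x=1/2 → posterior Normal(29/23, 24/23)
obs 8: x=7 → posterior Normal(43/25, 24/25)
obs 9: x=-7/2 → posterior Normal(4/3, 8/9)

k = 2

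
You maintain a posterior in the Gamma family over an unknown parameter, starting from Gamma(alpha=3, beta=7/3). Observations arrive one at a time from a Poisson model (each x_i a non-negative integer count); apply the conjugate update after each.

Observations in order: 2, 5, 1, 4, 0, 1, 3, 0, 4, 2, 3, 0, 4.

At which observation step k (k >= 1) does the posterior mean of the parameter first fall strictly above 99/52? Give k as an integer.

obs 1: x=2 → posterior Gamma(5, 10/3)
obs 2: x=5 → posterior Gamma(10, 13/3)
obs 3: x=1 → posterior Gamma(11, 16/3)
obs 4: x=4 → posterior Gamma(15, 19/3)
obs 5: x=0 → posterior Gamma(15, 22/3)
obs 6: x=1 → posterior Gamma(16, 25/3)
obs 7: x=3 → posterior Gamma(19, 28/3)
obs 8: x=0 → posterior Gamma(19, 31/3)
obs 9: x=4 → posterior Gamma(23, 34/3)
obs 10: x=2 → posterior Gamma(25, 37/3)
obs 11: x=3 → posterior Gamma(28, 40/3)
obs 12: x=0 → posterior Gamma(28, 43/3)
obs 13: x=4 → posterior Gamma(32, 46/3)

k = 2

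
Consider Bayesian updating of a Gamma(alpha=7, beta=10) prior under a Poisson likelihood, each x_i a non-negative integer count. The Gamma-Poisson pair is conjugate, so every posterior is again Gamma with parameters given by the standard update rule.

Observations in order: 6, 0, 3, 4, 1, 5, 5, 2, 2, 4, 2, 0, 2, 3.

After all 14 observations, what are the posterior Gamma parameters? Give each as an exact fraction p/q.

obs 1: x=6 → posterior Gamma(13, 11)
obs 2: x=0 → posterior Gamma(13, 12)
obs 3: x=3 → posterior Gamma(16, 13)
obs 4: x=4 → posterior Gamma(20, 14)
obs 5: x=1 → posterior Gamma(21, 15)
obs 6: x=5 → posterior Gamma(26, 16)
obs 7: x=5 → posterior Gamma(31, 17)
obs 8: x=2 → posterior Gamma(33, 18)
obs 9: x=2 → posterior Gamma(35, 19)
obs 10: x=4 → posterior Gamma(39, 20)
obs 11: x=2 → posterior Gamma(41, 21)
obs 12: x=0 → posterior Gamma(41, 22)
obs 13: x=2 → posterior Gamma(43, 23)
obs 14: x=3 → posterior Gamma(46, 24)

alpha=46, beta=24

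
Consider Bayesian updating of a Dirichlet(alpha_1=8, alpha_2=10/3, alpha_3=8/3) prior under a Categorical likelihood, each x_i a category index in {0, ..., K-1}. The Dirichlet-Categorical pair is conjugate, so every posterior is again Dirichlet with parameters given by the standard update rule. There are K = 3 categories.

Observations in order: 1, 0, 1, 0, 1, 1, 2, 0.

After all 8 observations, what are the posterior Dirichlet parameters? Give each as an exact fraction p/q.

alpha_1=11, alpha_2=22/3, alpha_3=11/3

obs 1: x=1 → posterior Dirichlet(8, 13/3, 8/3)
obs 2: x=0 → posterior Dirichlet(9, 13/3, 8/3)
obs 3: x=1 → posterior Dirichlet(9, 16/3, 8/3)
obs 4: x=0 → posterior Dirichlet(10, 16/3, 8/3)
obs 5: x=1 → posterior Dirichlet(10, 19/3, 8/3)
obs 6: x=1 → posterior Dirichlet(10, 22/3, 8/3)
obs 7: x=2 → posterior Dirichlet(10, 22/3, 11/3)
obs 8: x=0 → posterior Dirichlet(11, 22/3, 11/3)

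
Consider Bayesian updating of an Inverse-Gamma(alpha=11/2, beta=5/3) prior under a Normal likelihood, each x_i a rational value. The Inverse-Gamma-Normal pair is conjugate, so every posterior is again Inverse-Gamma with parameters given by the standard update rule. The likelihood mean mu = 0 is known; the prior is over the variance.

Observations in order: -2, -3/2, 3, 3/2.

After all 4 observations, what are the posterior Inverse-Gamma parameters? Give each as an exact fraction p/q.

obs 1: x=-2 → posterior Inverse-Gamma(6, 11/3)
obs 2: x=-3/2 → posterior Inverse-Gamma(13/2, 115/24)
obs 3: x=3 → posterior Inverse-Gamma(7, 223/24)
obs 4: x=3/2 → posterior Inverse-Gamma(15/2, 125/12)

alpha=15/2, beta=125/12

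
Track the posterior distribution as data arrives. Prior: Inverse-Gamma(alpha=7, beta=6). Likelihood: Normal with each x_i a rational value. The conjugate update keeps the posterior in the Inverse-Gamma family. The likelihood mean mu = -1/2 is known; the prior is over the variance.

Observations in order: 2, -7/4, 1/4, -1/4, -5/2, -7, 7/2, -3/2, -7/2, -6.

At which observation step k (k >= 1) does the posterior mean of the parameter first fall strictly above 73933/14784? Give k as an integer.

obs 1: x=2 → posterior Inverse-Gamma(15/2, 73/8)
obs 2: x=-7/4 → posterior Inverse-Gamma(8, 317/32)
obs 3: x=1/4 → posterior Inverse-Gamma(17/2, 163/16)
obs 4: x=-1/4 → posterior Inverse-Gamma(9, 327/32)
obs 5: x=-5/2 → posterior Inverse-Gamma(19/2, 391/32)
obs 6: x=-7 → posterior Inverse-Gamma(10, 1067/32)
obs 7: x=7/2 → posterior Inverse-Gamma(21/2, 1323/32)
obs 8: x=-3/2 → posterior Inverse-Gamma(11, 1339/32)
obs 9: x=-7/2 → posterior Inverse-Gamma(23/2, 1483/32)
obs 10: x=-6 → posterior Inverse-Gamma(12, 1967/32)

k = 10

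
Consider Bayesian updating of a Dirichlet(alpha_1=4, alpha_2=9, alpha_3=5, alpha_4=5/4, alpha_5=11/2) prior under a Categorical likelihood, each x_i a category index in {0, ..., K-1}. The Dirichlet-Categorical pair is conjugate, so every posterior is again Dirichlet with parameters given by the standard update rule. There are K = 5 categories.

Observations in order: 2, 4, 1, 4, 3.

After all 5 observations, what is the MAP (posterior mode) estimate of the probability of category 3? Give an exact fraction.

5/99

obs 1: x=2 → posterior Dirichlet(4, 9, 6, 5/4, 11/2)
obs 2: x=4 → posterior Dirichlet(4, 9, 6, 5/4, 13/2)
obs 3: x=1 → posterior Dirichlet(4, 10, 6, 5/4, 13/2)
obs 4: x=4 → posterior Dirichlet(4, 10, 6, 5/4, 15/2)
obs 5: x=3 → posterior Dirichlet(4, 10, 6, 9/4, 15/2)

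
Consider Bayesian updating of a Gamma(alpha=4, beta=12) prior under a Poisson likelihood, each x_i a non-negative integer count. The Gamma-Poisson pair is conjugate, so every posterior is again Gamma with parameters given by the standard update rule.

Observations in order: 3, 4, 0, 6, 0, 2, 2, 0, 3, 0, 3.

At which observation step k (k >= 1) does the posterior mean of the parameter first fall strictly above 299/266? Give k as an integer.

obs 1: x=3 → posterior Gamma(7, 13)
obs 2: x=4 → posterior Gamma(11, 14)
obs 3: x=0 → posterior Gamma(11, 15)
obs 4: x=6 → posterior Gamma(17, 16)
obs 5: x=0 → posterior Gamma(17, 17)
obs 6: x=2 → posterior Gamma(19, 18)
obs 7: x=2 → posterior Gamma(21, 19)
obs 8: x=0 → posterior Gamma(21, 20)
obs 9: x=3 → posterior Gamma(24, 21)
obs 10: x=0 → posterior Gamma(24, 22)
obs 11: x=3 → posterior Gamma(27, 23)

k = 9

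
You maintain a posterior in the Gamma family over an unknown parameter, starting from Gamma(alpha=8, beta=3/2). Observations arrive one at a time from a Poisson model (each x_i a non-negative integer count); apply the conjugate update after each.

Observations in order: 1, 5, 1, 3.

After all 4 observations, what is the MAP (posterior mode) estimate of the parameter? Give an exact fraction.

obs 1: x=1 → posterior Gamma(9, 5/2)
obs 2: x=5 → posterior Gamma(14, 7/2)
obs 3: x=1 → posterior Gamma(15, 9/2)
obs 4: x=3 → posterior Gamma(18, 11/2)

34/11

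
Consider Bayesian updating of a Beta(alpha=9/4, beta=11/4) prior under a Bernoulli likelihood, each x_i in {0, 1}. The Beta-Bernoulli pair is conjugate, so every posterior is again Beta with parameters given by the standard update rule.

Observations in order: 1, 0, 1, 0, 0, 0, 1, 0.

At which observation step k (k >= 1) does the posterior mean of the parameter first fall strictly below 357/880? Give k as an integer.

obs 1: x=1 → posterior Beta(13/4, 11/4)
obs 2: x=0 → posterior Beta(13/4, 15/4)
obs 3: x=1 → posterior Beta(17/4, 15/4)
obs 4: x=0 → posterior Beta(17/4, 19/4)
obs 5: x=0 → posterior Beta(17/4, 23/4)
obs 6: x=0 → posterior Beta(17/4, 27/4)
obs 7: x=1 → posterior Beta(21/4, 27/4)
obs 8: x=0 → posterior Beta(21/4, 31/4)

k = 6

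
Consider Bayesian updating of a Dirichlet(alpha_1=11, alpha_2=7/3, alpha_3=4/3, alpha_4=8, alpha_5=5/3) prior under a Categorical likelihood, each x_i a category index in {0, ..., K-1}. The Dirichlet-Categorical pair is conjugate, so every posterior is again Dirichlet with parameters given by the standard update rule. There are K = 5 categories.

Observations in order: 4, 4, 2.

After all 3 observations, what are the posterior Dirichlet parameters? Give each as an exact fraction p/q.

alpha_1=11, alpha_2=7/3, alpha_3=7/3, alpha_4=8, alpha_5=11/3

obs 1: x=4 → posterior Dirichlet(11, 7/3, 4/3, 8, 8/3)
obs 2: x=4 → posterior Dirichlet(11, 7/3, 4/3, 8, 11/3)
obs 3: x=2 → posterior Dirichlet(11, 7/3, 7/3, 8, 11/3)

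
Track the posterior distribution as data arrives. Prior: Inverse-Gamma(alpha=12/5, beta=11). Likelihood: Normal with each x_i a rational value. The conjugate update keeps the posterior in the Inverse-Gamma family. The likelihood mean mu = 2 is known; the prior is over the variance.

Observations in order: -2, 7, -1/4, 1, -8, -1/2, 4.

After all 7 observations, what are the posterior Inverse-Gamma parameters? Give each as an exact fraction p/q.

obs 1: x=-2 → posterior Inverse-Gamma(29/10, 19)
obs 2: x=7 → posterior Inverse-Gamma(17/5, 63/2)
obs 3: x=-1/4 → posterior Inverse-Gamma(39/10, 1089/32)
obs 4: x=1 → posterior Inverse-Gamma(22/5, 1105/32)
obs 5: x=-8 → posterior Inverse-Gamma(49/10, 2705/32)
obs 6: x=-1/2 → posterior Inverse-Gamma(27/5, 2805/32)
obs 7: x=4 → posterior Inverse-Gamma(59/10, 2869/32)

alpha=59/10, beta=2869/32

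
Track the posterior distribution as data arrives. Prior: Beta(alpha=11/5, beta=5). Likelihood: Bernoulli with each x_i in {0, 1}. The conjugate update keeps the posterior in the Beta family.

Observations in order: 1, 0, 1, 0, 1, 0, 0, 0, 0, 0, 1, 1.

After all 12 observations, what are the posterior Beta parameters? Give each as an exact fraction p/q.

obs 1: x=1 → posterior Beta(16/5, 5)
obs 2: x=0 → posterior Beta(16/5, 6)
obs 3: x=1 → posterior Beta(21/5, 6)
obs 4: x=0 → posterior Beta(21/5, 7)
obs 5: x=1 → posterior Beta(26/5, 7)
obs 6: x=0 → posterior Beta(26/5, 8)
obs 7: x=0 → posterior Beta(26/5, 9)
obs 8: x=0 → posterior Beta(26/5, 10)
obs 9: x=0 → posterior Beta(26/5, 11)
obs 10: x=0 → posterior Beta(26/5, 12)
obs 11: x=1 → posterior Beta(31/5, 12)
obs 12: x=1 → posterior Beta(36/5, 12)

alpha=36/5, beta=12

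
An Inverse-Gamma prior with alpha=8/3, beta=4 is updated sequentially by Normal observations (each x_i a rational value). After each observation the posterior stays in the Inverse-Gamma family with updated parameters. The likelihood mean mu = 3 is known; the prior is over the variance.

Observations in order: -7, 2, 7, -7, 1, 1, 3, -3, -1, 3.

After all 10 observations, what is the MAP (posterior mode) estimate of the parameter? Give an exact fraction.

obs 1: x=-7 → posterior Inverse-Gamma(19/6, 54)
obs 2: x=2 → posterior Inverse-Gamma(11/3, 109/2)
obs 3: x=7 → posterior Inverse-Gamma(25/6, 125/2)
obs 4: x=-7 → posterior Inverse-Gamma(14/3, 225/2)
obs 5: x=1 → posterior Inverse-Gamma(31/6, 229/2)
obs 6: x=1 → posterior Inverse-Gamma(17/3, 233/2)
obs 7: x=3 → posterior Inverse-Gamma(37/6, 233/2)
obs 8: x=-3 → posterior Inverse-Gamma(20/3, 269/2)
obs 9: x=-1 → posterior Inverse-Gamma(43/6, 285/2)
obs 10: x=3 → posterior Inverse-Gamma(23/3, 285/2)

855/52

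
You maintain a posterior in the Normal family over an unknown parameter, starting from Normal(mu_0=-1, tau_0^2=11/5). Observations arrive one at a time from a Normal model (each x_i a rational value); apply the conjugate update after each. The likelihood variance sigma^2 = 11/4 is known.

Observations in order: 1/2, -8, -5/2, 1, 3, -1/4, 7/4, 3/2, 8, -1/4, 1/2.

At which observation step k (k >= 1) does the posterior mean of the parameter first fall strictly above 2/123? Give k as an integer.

obs 1: x=1/2 → posterior Normal(-1/3, 11/9)
obs 2: x=-8 → posterior Normal(-35/13, 11/13)
obs 3: x=-5/2 → posterior Normal(-45/17, 11/17)
obs 4: x=1 → posterior Normal(-41/21, 11/21)
obs 5: x=3 → posterior Normal(-29/25, 11/25)
obs 6: x=-1/4 → posterior Normal(-30/29, 11/29)
obs 7: x=7/4 → posterior Normal(-23/33, 1/3)
obs 8: x=3/2 → posterior Normal(-17/37, 11/37)
obs 9: x=8 → posterior Normal(15/41, 11/41)
obs 10: x=-1/4 → posterior Normal(14/45, 11/45)
obs 11: x=1/2 → posterior Normal(16/49, 11/49)

k = 9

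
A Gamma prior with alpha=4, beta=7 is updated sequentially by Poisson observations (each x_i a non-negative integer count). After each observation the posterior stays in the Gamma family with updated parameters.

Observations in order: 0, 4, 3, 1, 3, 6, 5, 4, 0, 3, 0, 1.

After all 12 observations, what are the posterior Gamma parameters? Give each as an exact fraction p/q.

alpha=34, beta=19

obs 1: x=0 → posterior Gamma(4, 8)
obs 2: x=4 → posterior Gamma(8, 9)
obs 3: x=3 → posterior Gamma(11, 10)
obs 4: x=1 → posterior Gamma(12, 11)
obs 5: x=3 → posterior Gamma(15, 12)
obs 6: x=6 → posterior Gamma(21, 13)
obs 7: x=5 → posterior Gamma(26, 14)
obs 8: x=4 → posterior Gamma(30, 15)
obs 9: x=0 → posterior Gamma(30, 16)
obs 10: x=3 → posterior Gamma(33, 17)
obs 11: x=0 → posterior Gamma(33, 18)
obs 12: x=1 → posterior Gamma(34, 19)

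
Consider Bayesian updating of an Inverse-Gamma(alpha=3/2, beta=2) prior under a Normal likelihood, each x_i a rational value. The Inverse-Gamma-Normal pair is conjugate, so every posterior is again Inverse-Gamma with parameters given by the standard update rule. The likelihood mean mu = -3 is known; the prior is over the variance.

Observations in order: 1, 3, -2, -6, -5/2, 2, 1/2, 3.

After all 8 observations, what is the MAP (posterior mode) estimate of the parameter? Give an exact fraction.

279/26

obs 1: x=1 → posterior Inverse-Gamma(2, 10)
obs 2: x=3 → posterior Inverse-Gamma(5/2, 28)
obs 3: x=-2 → posterior Inverse-Gamma(3, 57/2)
obs 4: x=-6 → posterior Inverse-Gamma(7/2, 33)
obs 5: x=-5/2 → posterior Inverse-Gamma(4, 265/8)
obs 6: x=2 → posterior Inverse-Gamma(9/2, 365/8)
obs 7: x=1/2 → posterior Inverse-Gamma(5, 207/4)
obs 8: x=3 → posterior Inverse-Gamma(11/2, 279/4)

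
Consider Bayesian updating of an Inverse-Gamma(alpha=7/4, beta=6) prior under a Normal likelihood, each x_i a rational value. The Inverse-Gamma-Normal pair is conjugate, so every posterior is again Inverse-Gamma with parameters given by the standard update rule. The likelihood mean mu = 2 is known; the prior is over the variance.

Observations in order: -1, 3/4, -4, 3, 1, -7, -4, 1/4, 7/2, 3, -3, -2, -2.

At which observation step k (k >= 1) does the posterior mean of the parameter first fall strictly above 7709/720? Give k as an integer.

obs 1: x=-1 → posterior Inverse-Gamma(9/4, 21/2)
obs 2: x=3/4 → posterior Inverse-Gamma(11/4, 361/32)
obs 3: x=-4 → posterior Inverse-Gamma(13/4, 937/32)
obs 4: x=3 → posterior Inverse-Gamma(15/4, 953/32)
obs 5: x=1 → posterior Inverse-Gamma(17/4, 969/32)
obs 6: x=-7 → posterior Inverse-Gamma(19/4, 2265/32)
obs 7: x=-4 → posterior Inverse-Gamma(21/4, 2841/32)
obs 8: x=1/4 → posterior Inverse-Gamma(23/4, 1445/16)
obs 9: x=7/2 → posterior Inverse-Gamma(25/4, 1463/16)
obs 10: x=3 → posterior Inverse-Gamma(27/4, 1471/16)
obs 11: x=-3 → posterior Inverse-Gamma(29/4, 1671/16)
obs 12: x=-2 → posterior Inverse-Gamma(31/4, 1799/16)
obs 13: x=-2 → posterior Inverse-Gamma(33/4, 1927/16)

k = 3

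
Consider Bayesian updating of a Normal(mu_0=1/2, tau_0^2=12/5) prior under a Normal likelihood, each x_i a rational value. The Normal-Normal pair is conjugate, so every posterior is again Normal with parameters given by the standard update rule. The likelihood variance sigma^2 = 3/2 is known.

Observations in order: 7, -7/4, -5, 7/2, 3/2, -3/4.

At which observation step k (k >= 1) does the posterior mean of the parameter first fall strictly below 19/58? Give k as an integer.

obs 1: x=7 → posterior Normal(9/2, 12/13)
obs 2: x=-7/4 → posterior Normal(89/42, 4/7)
obs 3: x=-5 → posterior Normal(9/58, 12/29)
obs 4: x=7/2 → posterior Normal(65/74, 12/37)
obs 5: x=3/2 → posterior Normal(89/90, 4/15)
obs 6: x=-3/4 → posterior Normal(77/106, 12/53)

k = 3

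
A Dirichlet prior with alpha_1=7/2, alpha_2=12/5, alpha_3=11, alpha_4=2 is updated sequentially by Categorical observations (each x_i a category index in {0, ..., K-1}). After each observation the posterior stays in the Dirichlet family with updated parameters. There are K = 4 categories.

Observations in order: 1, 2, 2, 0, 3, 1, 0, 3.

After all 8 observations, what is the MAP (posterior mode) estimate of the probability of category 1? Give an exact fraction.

obs 1: x=1 → posterior Dirichlet(7/2, 17/5, 11, 2)
obs 2: x=2 → posterior Dirichlet(7/2, 17/5, 12, 2)
obs 3: x=2 → posterior Dirichlet(7/2, 17/5, 13, 2)
obs 4: x=0 → posterior Dirichlet(9/2, 17/5, 13, 2)
obs 5: x=3 → posterior Dirichlet(9/2, 17/5, 13, 3)
obs 6: x=1 → posterior Dirichlet(9/2, 22/5, 13, 3)
obs 7: x=0 → posterior Dirichlet(11/2, 22/5, 13, 3)
obs 8: x=3 → posterior Dirichlet(11/2, 22/5, 13, 4)

34/229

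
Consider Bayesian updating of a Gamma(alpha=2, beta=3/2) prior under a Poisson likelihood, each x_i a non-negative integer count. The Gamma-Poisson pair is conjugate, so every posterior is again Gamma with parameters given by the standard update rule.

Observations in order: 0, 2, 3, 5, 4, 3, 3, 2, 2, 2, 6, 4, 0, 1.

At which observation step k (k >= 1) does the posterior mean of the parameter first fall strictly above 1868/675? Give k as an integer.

k = 12

obs 1: x=0 → posterior Gamma(2, 5/2)
obs 2: x=2 → posterior Gamma(4, 7/2)
obs 3: x=3 → posterior Gamma(7, 9/2)
obs 4: x=5 → posterior Gamma(12, 11/2)
obs 5: x=4 → posterior Gamma(16, 13/2)
obs 6: x=3 → posterior Gamma(19, 15/2)
obs 7: x=3 → posterior Gamma(22, 17/2)
obs 8: x=2 → posterior Gamma(24, 19/2)
obs 9: x=2 → posterior Gamma(26, 21/2)
obs 10: x=2 → posterior Gamma(28, 23/2)
obs 11: x=6 → posterior Gamma(34, 25/2)
obs 12: x=4 → posterior Gamma(38, 27/2)
obs 13: x=0 → posterior Gamma(38, 29/2)
obs 14: x=1 → posterior Gamma(39, 31/2)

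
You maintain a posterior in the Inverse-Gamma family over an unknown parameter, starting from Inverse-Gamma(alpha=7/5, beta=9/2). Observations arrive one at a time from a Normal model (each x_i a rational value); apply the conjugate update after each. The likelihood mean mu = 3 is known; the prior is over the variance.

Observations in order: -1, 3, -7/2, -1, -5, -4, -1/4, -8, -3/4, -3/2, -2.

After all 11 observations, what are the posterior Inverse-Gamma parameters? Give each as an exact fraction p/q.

obs 1: x=-1 → posterior Inverse-Gamma(19/10, 25/2)
obs 2: x=3 → posterior Inverse-Gamma(12/5, 25/2)
obs 3: x=-7/2 → posterior Inverse-Gamma(29/10, 269/8)
obs 4: x=-1 → posterior Inverse-Gamma(17/5, 333/8)
obs 5: x=-5 → posterior Inverse-Gamma(39/10, 589/8)
obs 6: x=-4 → posterior Inverse-Gamma(22/5, 785/8)
obs 7: x=-1/4 → posterior Inverse-Gamma(49/10, 3309/32)
obs 8: x=-8 → posterior Inverse-Gamma(27/5, 5245/32)
obs 9: x=-3/4 → posterior Inverse-Gamma(59/10, 2735/16)
obs 10: x=-3/2 → posterior Inverse-Gamma(32/5, 2897/16)
obs 11: x=-2 → posterior Inverse-Gamma(69/10, 3097/16)

alpha=69/10, beta=3097/16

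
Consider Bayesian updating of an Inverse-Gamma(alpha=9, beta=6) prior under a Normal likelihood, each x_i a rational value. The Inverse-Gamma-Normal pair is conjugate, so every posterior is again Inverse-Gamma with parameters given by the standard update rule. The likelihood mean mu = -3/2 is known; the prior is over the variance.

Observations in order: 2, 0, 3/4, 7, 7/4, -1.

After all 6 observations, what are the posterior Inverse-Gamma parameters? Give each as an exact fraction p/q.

obs 1: x=2 → posterior Inverse-Gamma(19/2, 97/8)
obs 2: x=0 → posterior Inverse-Gamma(10, 53/4)
obs 3: x=3/4 → posterior Inverse-Gamma(21/2, 505/32)
obs 4: x=7 → posterior Inverse-Gamma(11, 1661/32)
obs 5: x=7/4 → posterior Inverse-Gamma(23/2, 915/16)
obs 6: x=-1 → posterior Inverse-Gamma(12, 917/16)

alpha=12, beta=917/16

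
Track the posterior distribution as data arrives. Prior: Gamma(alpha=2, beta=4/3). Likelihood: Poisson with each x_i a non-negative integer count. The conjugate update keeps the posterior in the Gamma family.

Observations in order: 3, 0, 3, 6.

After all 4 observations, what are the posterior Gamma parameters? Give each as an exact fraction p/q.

alpha=14, beta=16/3

obs 1: x=3 → posterior Gamma(5, 7/3)
obs 2: x=0 → posterior Gamma(5, 10/3)
obs 3: x=3 → posterior Gamma(8, 13/3)
obs 4: x=6 → posterior Gamma(14, 16/3)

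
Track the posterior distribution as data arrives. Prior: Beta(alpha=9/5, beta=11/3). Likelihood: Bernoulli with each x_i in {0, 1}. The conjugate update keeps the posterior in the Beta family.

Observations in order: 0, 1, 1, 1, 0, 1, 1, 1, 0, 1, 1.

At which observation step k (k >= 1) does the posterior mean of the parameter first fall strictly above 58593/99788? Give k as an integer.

obs 1: x=0 → posterior Beta(9/5, 14/3)
obs 2: x=1 → posterior Beta(14/5, 14/3)
obs 3: x=1 → posterior Beta(19/5, 14/3)
obs 4: x=1 → posterior Beta(24/5, 14/3)
obs 5: x=0 → posterior Beta(24/5, 17/3)
obs 6: x=1 → posterior Beta(29/5, 17/3)
obs 7: x=1 → posterior Beta(34/5, 17/3)
obs 8: x=1 → posterior Beta(39/5, 17/3)
obs 9: x=0 → posterior Beta(39/5, 20/3)
obs 10: x=1 → posterior Beta(44/5, 20/3)
obs 11: x=1 → posterior Beta(49/5, 20/3)

k = 11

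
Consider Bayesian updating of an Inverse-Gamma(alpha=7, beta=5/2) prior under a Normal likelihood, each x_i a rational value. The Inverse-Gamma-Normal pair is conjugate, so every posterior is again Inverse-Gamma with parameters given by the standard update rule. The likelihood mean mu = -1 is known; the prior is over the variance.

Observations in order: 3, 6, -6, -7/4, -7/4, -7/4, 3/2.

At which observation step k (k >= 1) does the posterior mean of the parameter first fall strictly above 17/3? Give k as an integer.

k = 3

obs 1: x=3 → posterior Inverse-Gamma(15/2, 21/2)
obs 2: x=6 → posterior Inverse-Gamma(8, 35)
obs 3: x=-6 → posterior Inverse-Gamma(17/2, 95/2)
obs 4: x=-7/4 → posterior Inverse-Gamma(9, 1529/32)
obs 5: x=-7/4 → posterior Inverse-Gamma(19/2, 769/16)
obs 6: x=-7/4 → posterior Inverse-Gamma(10, 1547/32)
obs 7: x=3/2 → posterior Inverse-Gamma(21/2, 1647/32)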